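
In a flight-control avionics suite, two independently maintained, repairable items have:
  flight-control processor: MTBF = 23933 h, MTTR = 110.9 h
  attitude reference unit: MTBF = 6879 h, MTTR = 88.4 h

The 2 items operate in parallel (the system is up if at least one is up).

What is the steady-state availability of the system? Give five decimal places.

0.99994

A(flight-control processor) = MTBF/(MTBF+MTTR) = 23933/(23933+110.9) = 0.995388
A(attitude reference unit) = MTBF/(MTBF+MTTR) = 6879/(6879+88.4) = 0.987312
Parallel availability: 1 − (1 − 0.995388)(1 − 0.987312) = 0.99994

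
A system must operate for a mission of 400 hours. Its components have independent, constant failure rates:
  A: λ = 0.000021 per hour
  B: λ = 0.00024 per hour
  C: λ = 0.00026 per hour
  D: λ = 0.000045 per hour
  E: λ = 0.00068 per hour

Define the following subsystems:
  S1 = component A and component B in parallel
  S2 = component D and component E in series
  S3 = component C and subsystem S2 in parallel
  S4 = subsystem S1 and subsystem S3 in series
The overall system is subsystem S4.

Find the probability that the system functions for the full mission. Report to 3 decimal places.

0.974

R(A) = exp(−0.000021 × 400) = 0.99164
R(B) = exp(−0.00024 × 400) = 0.90846
R(C) = exp(−0.00026 × 400) = 0.90123
R(D) = exp(−0.000045 × 400) = 0.98216
R(E) = exp(−0.00068 × 400) = 0.76185
Parallel (A and B): 1 − (1 − 0.99164)(1 − 0.90846) = 0.99923
Series (D and E): 0.98216 × 0.76185 = 0.74826
Parallel (C and [0.74826]): 1 − (1 − 0.90123)(1 − 0.74826) = 0.97514
Series ([0.99923] and [0.97514]): 0.99923 × 0.97514 = 0.974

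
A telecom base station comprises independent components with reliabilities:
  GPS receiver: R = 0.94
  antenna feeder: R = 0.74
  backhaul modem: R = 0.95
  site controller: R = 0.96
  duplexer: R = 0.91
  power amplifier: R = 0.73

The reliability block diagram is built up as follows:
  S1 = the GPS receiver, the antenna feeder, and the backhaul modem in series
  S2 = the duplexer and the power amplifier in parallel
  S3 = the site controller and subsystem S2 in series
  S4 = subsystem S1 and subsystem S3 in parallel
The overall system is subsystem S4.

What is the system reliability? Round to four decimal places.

0.9785

Series (GPS receiver, antenna feeder, and backhaul modem): 0.940000 × 0.740000 × 0.950000 = 0.660820
Parallel (duplexer and power amplifier): 1 − (1 − 0.910000)(1 − 0.730000) = 0.975700
Series (site controller and [0.975700]): 0.960000 × 0.975700 = 0.936672
Parallel ([0.660820] and [0.936672]): 1 − (1 − 0.660820)(1 − 0.936672) = 0.9785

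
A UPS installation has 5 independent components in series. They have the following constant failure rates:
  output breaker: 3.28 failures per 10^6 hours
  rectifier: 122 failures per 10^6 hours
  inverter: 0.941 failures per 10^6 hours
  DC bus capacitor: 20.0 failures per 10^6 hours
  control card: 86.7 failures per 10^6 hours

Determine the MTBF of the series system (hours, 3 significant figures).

Series of exponential components: λ_sys = Σ λ_i
λ_sys = 0.00000328 + 0.000122 + 0.000000941 + 0.0000200 + 0.0000867 = 2.3292e-04 /h
MTBF = 1 / λ_sys = 4290 h

4290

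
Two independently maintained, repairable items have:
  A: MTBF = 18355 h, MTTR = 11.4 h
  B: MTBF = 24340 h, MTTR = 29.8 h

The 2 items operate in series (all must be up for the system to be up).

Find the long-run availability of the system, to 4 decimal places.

A(A) = MTBF/(MTBF+MTTR) = 18355/(18355+11.4) = 0.999379
A(B) = MTBF/(MTBF+MTTR) = 24340/(24340+29.8) = 0.998777
Series availability: 0.999379 × 0.998777 = 0.9982

0.9982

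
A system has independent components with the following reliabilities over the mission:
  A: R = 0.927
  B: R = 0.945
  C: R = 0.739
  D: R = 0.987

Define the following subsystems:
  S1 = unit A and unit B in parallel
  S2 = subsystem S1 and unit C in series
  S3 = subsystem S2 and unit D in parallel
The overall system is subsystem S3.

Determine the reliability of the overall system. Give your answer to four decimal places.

0.9966

Parallel (A and B): 1 − (1 − 0.927000)(1 − 0.945000) = 0.995985
Series ([0.995985] and C): 0.995985 × 0.739000 = 0.736033
Parallel ([0.736033] and D): 1 − (1 − 0.736033)(1 − 0.987000) = 0.9966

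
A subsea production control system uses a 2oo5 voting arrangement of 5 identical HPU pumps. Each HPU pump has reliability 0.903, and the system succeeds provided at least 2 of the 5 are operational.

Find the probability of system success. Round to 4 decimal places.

0.9996

R = Σ_{i=2}^{5} C(5,i) p^i (1−p)^{5−i} with p = 0.903
C(5,2)·0.903^2·0.097^3 = 0.007442
C(5,3)·0.903^3·0.097^2 = 0.069280
C(5,4)·0.903^4·0.097^1 = 0.322473
C(5,5)·0.903^5·0.097^0 = 0.600397
Sum = 0.9996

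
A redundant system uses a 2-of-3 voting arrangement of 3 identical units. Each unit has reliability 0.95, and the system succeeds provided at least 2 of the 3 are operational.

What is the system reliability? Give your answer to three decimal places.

R = Σ_{i=2}^{3} C(3,i) p^i (1−p)^{3−i} with p = 0.95
C(3,2)·0.95^2·0.05^1 = 0.13538
C(3,3)·0.95^3·0.05^0 = 0.85738
Sum = 0.993

0.993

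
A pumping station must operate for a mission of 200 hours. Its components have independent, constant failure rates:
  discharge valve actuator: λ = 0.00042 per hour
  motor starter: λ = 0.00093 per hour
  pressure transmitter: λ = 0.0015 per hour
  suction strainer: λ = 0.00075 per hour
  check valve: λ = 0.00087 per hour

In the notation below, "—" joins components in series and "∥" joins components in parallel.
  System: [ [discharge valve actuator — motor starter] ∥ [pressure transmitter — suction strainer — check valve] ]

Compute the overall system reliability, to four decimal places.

0.8902

R(discharge valve actuator) = exp(−0.00042 × 200) = 0.919431
R(motor starter) = exp(−0.00093 × 200) = 0.830274
R(pressure transmitter) = exp(−0.0015 × 200) = 0.740818
R(suction strainer) = exp(−0.00075 × 200) = 0.860708
R(check valve) = exp(−0.00087 × 200) = 0.840297
Series (discharge valve actuator and motor starter): 0.919431 × 0.830274 = 0.763380
Series (pressure transmitter, suction strainer, and check valve): 0.740818 × 0.860708 × 0.840297 = 0.535797
Parallel ([0.763380] and [0.535797]): 1 − (1 − 0.763380)(1 − 0.535797) = 0.8902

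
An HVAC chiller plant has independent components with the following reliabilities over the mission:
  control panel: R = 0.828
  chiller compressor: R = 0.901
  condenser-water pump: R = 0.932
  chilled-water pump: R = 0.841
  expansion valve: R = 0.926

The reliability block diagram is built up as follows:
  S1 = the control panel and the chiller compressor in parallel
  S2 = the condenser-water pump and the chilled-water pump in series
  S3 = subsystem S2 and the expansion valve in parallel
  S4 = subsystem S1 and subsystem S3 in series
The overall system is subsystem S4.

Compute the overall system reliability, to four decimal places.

0.9672

Parallel (control panel and chiller compressor): 1 − (1 − 0.828000)(1 − 0.901000) = 0.982972
Series (condenser-water pump and chilled-water pump): 0.932000 × 0.841000 = 0.783812
Parallel ([0.783812] and expansion valve): 1 − (1 − 0.783812)(1 − 0.926000) = 0.984002
Series ([0.982972] and [0.984002]): 0.982972 × 0.984002 = 0.9672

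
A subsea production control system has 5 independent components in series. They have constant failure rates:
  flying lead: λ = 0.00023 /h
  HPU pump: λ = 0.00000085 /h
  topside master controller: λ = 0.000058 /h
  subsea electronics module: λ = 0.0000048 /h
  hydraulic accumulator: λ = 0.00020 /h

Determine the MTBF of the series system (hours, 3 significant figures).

Series of exponential components: λ_sys = Σ λ_i
λ_sys = 0.00023 + 0.00000085 + 0.000058 + 0.0000048 + 0.00020 = 4.9365e-04 /h
MTBF = 1 / λ_sys = 2030 h

2030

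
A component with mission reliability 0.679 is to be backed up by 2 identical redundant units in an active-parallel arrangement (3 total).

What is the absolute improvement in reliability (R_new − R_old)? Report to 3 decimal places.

0.288

R_before = 0.679
R_after = 1 − (1 − 0.679)^3 = 0.967
ΔR = 0.967 − 0.679 = 0.288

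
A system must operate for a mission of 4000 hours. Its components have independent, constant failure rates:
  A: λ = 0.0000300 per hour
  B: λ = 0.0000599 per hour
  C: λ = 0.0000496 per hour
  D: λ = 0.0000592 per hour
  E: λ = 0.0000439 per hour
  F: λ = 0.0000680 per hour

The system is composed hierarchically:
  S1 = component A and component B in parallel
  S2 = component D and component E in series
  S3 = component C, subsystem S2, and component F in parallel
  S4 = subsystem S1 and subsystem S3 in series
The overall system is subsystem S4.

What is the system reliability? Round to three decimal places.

0.962

R(A) = exp(−0.0000300 × 4000) = 0.88692
R(B) = exp(−0.0000599 × 4000) = 0.78694
R(C) = exp(−0.0000496 × 4000) = 0.82004
R(D) = exp(−0.0000592 × 4000) = 0.78915
R(E) = exp(−0.0000439 × 4000) = 0.83895
R(F) = exp(−0.0000680 × 4000) = 0.76185
Parallel (A and B): 1 − (1 − 0.88692)(1 − 0.78694) = 0.97591
Series (D and E): 0.78915 × 0.83895 = 0.66206
Parallel (C, [0.66206], and F): 1 − (1 − 0.82004)(1 − 0.66206)(1 − 0.76185) = 0.98552
Series ([0.97591] and [0.98552]): 0.97591 × 0.98552 = 0.962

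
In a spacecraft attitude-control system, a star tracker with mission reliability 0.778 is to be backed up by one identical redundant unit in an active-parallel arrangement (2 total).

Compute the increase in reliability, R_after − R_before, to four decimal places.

R_before = 0.778
R_after = 1 − (1 − 0.778)^2 = 0.9507
ΔR = 0.9507 − 0.778 = 0.1727

0.1727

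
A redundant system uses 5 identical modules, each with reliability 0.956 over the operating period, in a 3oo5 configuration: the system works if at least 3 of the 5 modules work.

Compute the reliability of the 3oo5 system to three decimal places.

0.999

R = Σ_{i=3}^{5} C(5,i) p^i (1−p)^{5−i} with p = 0.956
C(5,3)·0.956^3·0.044^2 = 0.01692
C(5,4)·0.956^4·0.044^1 = 0.18376
C(5,5)·0.956^5·0.044^0 = 0.79853
Sum = 0.999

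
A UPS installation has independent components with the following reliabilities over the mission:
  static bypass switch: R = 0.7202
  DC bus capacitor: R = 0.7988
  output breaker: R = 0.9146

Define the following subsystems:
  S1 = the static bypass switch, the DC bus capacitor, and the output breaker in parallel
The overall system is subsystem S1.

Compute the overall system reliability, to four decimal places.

Parallel (static bypass switch, DC bus capacitor, and output breaker): 1 − (1 − 0.720200)(1 − 0.798800)(1 − 0.914600) = 0.9952

0.9952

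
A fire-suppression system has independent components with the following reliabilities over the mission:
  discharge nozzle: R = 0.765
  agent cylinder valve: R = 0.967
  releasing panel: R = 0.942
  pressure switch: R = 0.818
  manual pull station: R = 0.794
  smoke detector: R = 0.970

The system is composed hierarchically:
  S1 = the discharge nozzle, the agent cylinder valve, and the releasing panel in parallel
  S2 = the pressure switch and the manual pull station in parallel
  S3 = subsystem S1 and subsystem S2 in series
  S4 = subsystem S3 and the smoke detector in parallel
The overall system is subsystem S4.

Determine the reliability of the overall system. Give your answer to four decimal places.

Parallel (discharge nozzle, agent cylinder valve, and releasing panel): 1 − (1 − 0.765000)(1 − 0.967000)(1 − 0.942000) = 0.999550
Parallel (pressure switch and manual pull station): 1 − (1 − 0.818000)(1 − 0.794000) = 0.962508
Series ([0.999550] and [0.962508]): 0.999550 × 0.962508 = 0.962075
Parallel ([0.962075] and smoke detector): 1 − (1 − 0.962075)(1 − 0.970000) = 0.9989

0.9989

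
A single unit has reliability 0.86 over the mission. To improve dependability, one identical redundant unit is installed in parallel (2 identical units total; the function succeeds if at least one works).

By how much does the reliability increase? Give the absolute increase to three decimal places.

0.120

R_before = 0.86
R_after = 1 − (1 − 0.86)^2 = 0.980
ΔR = 0.980 − 0.86 = 0.120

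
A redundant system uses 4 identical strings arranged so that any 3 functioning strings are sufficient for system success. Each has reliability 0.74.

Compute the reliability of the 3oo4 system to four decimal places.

0.7213

R = Σ_{i=3}^{4} C(4,i) p^i (1−p)^{4−i} with p = 0.74
C(4,3)·0.74^3·0.26^1 = 0.421433
C(4,4)·0.74^4·0.26^0 = 0.299866
Sum = 0.7213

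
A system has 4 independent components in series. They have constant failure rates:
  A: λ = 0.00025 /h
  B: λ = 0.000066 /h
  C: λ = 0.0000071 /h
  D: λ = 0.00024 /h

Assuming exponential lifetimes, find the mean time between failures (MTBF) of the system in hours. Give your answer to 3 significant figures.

Series of exponential components: λ_sys = Σ λ_i
λ_sys = 0.00025 + 0.000066 + 0.0000071 + 0.00024 = 5.6310e-04 /h
MTBF = 1 / λ_sys = 1780 h

1780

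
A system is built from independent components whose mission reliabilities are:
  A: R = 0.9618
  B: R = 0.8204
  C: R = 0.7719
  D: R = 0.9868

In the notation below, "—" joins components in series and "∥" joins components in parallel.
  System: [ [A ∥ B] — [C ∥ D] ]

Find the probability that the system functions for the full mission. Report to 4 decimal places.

Parallel (A and B): 1 − (1 − 0.961800)(1 − 0.820400) = 0.993139
Parallel (C and D): 1 − (1 − 0.771900)(1 − 0.986800) = 0.996989
Series ([0.993139] and [0.996989]): 0.993139 × 0.996989 = 0.9901

0.9901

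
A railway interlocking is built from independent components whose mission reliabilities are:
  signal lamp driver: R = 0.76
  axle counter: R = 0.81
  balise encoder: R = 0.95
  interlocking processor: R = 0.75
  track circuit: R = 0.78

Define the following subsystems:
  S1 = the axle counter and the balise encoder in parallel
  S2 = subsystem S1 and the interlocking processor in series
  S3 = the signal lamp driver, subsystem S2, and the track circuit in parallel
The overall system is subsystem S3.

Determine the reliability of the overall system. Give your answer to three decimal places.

0.986

Parallel (axle counter and balise encoder): 1 − (1 − 0.81000)(1 − 0.95000) = 0.99050
Series ([0.99050] and interlocking processor): 0.99050 × 0.75000 = 0.74288
Parallel (signal lamp driver, [0.74288], and track circuit): 1 − (1 − 0.76000)(1 − 0.74288)(1 − 0.78000) = 0.986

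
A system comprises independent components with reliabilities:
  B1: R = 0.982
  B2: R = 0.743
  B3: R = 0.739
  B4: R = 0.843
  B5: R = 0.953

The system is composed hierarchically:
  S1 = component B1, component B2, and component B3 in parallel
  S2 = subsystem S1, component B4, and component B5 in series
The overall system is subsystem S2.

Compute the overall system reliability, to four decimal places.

Parallel (B1, B2, and B3): 1 − (1 − 0.982000)(1 − 0.743000)(1 − 0.739000) = 0.998793
Series ([0.998793], B4, and B5): 0.998793 × 0.843000 × 0.953000 = 0.8024

0.8024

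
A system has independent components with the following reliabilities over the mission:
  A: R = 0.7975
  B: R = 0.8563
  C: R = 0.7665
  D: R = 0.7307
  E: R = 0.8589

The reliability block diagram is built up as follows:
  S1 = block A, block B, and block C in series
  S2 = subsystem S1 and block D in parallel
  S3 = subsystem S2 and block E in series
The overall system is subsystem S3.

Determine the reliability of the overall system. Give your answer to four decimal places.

Series (A, B, and C): 0.797500 × 0.856300 × 0.766500 = 0.523442
Parallel ([0.523442] and D): 1 − (1 − 0.523442)(1 − 0.730700) = 0.871663
Series ([0.871663] and E): 0.871663 × 0.858900 = 0.7487

0.7487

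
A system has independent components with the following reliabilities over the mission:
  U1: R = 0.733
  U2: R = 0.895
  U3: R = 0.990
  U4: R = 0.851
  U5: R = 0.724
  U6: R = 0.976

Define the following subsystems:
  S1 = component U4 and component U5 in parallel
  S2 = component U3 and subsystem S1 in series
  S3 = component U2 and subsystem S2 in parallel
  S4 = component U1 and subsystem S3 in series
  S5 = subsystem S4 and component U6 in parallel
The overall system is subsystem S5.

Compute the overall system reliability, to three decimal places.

0.993

Parallel (U4 and U5): 1 − (1 − 0.85100)(1 − 0.72400) = 0.95888
Series (U3 and [0.95888]): 0.99000 × 0.95888 = 0.94929
Parallel (U2 and [0.94929]): 1 − (1 − 0.89500)(1 − 0.94929) = 0.99468
Series (U1 and [0.99468]): 0.73300 × 0.99468 = 0.72910
Parallel ([0.72910] and U6): 1 − (1 − 0.72910)(1 − 0.97600) = 0.993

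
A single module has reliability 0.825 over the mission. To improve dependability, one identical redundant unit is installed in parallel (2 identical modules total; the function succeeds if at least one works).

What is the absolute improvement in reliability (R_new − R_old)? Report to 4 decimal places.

0.1444

R_before = 0.825
R_after = 1 − (1 − 0.825)^2 = 0.9694
ΔR = 0.9694 − 0.825 = 0.1444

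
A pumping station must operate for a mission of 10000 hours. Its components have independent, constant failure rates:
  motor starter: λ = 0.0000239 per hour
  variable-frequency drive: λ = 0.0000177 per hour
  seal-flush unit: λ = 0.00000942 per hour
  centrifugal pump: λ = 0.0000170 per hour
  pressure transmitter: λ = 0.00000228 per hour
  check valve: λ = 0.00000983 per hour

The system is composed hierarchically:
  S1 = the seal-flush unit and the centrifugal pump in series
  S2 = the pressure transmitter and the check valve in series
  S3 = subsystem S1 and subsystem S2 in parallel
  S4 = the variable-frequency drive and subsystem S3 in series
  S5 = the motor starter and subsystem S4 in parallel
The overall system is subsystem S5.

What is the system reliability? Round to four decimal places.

R(motor starter) = exp(−0.0000239 × 10000) = 0.787415
R(variable-frequency drive) = exp(−0.0000177 × 10000) = 0.837780
R(seal-flush unit) = exp(−0.00000942 × 10000) = 0.910101
R(centrifugal pump) = exp(−0.0000170 × 10000) = 0.843665
R(pressure transmitter) = exp(−0.00000228 × 10000) = 0.977458
R(check valve) = exp(−0.00000983 × 10000) = 0.906377
Series (seal-flush unit and centrifugal pump): 0.910101 × 0.843665 = 0.767820
Series (pressure transmitter and check valve): 0.977458 × 0.906377 = 0.885945
Parallel ([0.767820] and [0.885945]): 1 − (1 − 0.767820)(1 − 0.885945) = 0.973519
Series (variable-frequency drive and [0.973519]): 0.837780 × 0.973519 = 0.815595
Parallel (motor starter and [0.815595]): 1 − (1 − 0.787415)(1 − 0.815595) = 0.9608

0.9608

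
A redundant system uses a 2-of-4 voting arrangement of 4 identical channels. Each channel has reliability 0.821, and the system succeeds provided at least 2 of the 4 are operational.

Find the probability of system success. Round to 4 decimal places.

R = Σ_{i=2}^{4} C(4,i) p^i (1−p)^{4−i} with p = 0.821
C(4,2)·0.821^2·0.179^2 = 0.129582
C(4,3)·0.821^3·0.179^1 = 0.396226
C(4,4)·0.821^4·0.179^0 = 0.454331
Sum = 0.9801

0.9801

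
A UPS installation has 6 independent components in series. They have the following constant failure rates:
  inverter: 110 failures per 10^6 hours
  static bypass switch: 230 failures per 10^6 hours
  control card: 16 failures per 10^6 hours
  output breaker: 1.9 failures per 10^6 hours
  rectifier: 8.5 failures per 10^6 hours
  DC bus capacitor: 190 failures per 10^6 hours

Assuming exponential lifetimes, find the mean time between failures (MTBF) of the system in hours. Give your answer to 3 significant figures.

Series of exponential components: λ_sys = Σ λ_i
λ_sys = 0.00011 + 0.00023 + 0.000016 + 0.0000019 + 0.0000085 + 0.00019 = 5.5640e-04 /h
MTBF = 1 / λ_sys = 1800 h

1800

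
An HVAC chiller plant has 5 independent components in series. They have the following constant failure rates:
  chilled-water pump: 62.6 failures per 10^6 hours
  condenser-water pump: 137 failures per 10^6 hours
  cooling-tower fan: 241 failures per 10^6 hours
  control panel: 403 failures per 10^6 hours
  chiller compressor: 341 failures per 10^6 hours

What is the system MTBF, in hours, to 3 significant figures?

Series of exponential components: λ_sys = Σ λ_i
λ_sys = 0.0000626 + 0.000137 + 0.000241 + 0.000403 + 0.000341 = 1.1846e-03 /h
MTBF = 1 / λ_sys = 844 h

844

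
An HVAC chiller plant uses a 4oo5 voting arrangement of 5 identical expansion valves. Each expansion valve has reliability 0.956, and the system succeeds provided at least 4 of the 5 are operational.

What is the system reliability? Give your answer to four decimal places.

0.9823

R = Σ_{i=4}^{5} C(5,i) p^i (1−p)^{5−i} with p = 0.956
C(5,4)·0.956^4·0.044^1 = 0.183761
C(5,5)·0.956^5·0.044^0 = 0.798527
Sum = 0.9823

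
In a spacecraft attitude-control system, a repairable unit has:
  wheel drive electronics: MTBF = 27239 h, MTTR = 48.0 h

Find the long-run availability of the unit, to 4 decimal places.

0.9982

A(wheel drive electronics) = MTBF/(MTBF+MTTR) = 27239/(27239+48.0) = 0.9982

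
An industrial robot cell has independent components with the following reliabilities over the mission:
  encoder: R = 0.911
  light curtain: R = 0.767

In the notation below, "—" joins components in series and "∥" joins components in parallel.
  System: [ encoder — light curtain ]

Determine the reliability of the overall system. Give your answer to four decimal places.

0.6987

Series (encoder and light curtain): 0.911000 × 0.767000 = 0.6987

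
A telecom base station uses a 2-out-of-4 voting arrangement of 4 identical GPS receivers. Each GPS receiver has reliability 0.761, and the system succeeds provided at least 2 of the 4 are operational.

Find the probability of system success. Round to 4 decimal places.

R = Σ_{i=2}^{4} C(4,i) p^i (1−p)^{4−i} with p = 0.761
C(4,2)·0.761^2·0.239^2 = 0.198480
C(4,3)·0.761^3·0.239^1 = 0.421320
C(4,4)·0.761^4·0.239^0 = 0.335381
Sum = 0.9552

0.9552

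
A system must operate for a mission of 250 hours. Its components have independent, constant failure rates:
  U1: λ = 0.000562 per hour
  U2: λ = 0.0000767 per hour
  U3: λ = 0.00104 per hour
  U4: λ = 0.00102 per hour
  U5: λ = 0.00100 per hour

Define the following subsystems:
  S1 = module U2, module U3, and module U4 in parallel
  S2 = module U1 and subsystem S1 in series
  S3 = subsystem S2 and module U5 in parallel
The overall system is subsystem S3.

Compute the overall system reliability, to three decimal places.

R(U1) = exp(−0.000562 × 250) = 0.86892
R(U2) = exp(−0.0000767 × 250) = 0.98101
R(U3) = exp(−0.00104 × 250) = 0.77105
R(U4) = exp(−0.00102 × 250) = 0.77492
R(U5) = exp(−0.00100 × 250) = 0.77880
Parallel (U2, U3, and U4): 1 − (1 − 0.98101)(1 − 0.77105)(1 − 0.77492) = 0.99902
Series (U1 and [0.99902]): 0.86892 × 0.99902 = 0.86807
Parallel ([0.86807] and U5): 1 − (1 − 0.86807)(1 − 0.77880) = 0.971

0.971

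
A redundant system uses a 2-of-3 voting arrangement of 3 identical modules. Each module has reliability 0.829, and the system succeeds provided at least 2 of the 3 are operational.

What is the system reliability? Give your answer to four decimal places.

0.9223

R = Σ_{i=2}^{3} C(3,i) p^i (1−p)^{3−i} with p = 0.829
C(3,2)·0.829^2·0.171^1 = 0.352555
C(3,3)·0.829^3·0.171^0 = 0.569723
Sum = 0.9223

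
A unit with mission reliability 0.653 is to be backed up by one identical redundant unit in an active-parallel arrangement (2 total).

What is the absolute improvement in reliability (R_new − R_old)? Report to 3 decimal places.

0.227

R_before = 0.653
R_after = 1 − (1 − 0.653)^2 = 0.880
ΔR = 0.880 − 0.653 = 0.227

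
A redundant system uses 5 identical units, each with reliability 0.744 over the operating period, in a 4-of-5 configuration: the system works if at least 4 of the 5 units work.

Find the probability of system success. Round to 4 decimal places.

0.6202

R = Σ_{i=4}^{5} C(5,i) p^i (1−p)^{5−i} with p = 0.744
C(5,4)·0.744^4·0.256^1 = 0.392195
C(5,5)·0.744^5·0.256^0 = 0.227963
Sum = 0.6202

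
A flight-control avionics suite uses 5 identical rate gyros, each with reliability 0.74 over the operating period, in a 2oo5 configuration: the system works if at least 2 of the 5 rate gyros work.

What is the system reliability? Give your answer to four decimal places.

R = Σ_{i=2}^{5} C(5,i) p^i (1−p)^{5−i} with p = 0.74
C(5,2)·0.74^2·0.26^3 = 0.096246
C(5,3)·0.74^3·0.26^2 = 0.273931
C(5,4)·0.74^4·0.26^1 = 0.389825
C(5,5)·0.74^5·0.26^0 = 0.221901
Sum = 0.9819

0.9819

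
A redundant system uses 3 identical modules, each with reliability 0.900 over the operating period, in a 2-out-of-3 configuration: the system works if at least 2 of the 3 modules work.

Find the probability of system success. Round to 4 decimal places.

R = Σ_{i=2}^{3} C(3,i) p^i (1−p)^{3−i} with p = 0.900
C(3,2)·0.900^2·0.100^1 = 0.243000
C(3,3)·0.900^3·0.100^0 = 0.729000
Sum = 0.9720

0.9720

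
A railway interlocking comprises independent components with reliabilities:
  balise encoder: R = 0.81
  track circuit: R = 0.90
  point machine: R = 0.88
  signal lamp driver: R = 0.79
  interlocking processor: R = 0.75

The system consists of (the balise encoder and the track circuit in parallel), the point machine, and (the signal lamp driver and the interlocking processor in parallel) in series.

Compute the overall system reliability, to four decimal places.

0.8180

Parallel (balise encoder and track circuit): 1 − (1 − 0.810000)(1 − 0.900000) = 0.981000
Parallel (signal lamp driver and interlocking processor): 1 − (1 − 0.790000)(1 − 0.750000) = 0.947500
Series ([0.981000], point machine, and [0.947500]): 0.981000 × 0.880000 × 0.947500 = 0.8180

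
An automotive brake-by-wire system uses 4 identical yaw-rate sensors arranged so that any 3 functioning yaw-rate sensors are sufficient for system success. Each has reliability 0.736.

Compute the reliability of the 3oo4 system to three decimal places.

R = Σ_{i=3}^{4} C(4,i) p^i (1−p)^{4−i} with p = 0.736
C(4,3)·0.736^3·0.264^1 = 0.42101
C(4,4)·0.736^4·0.264^0 = 0.29343
Sum = 0.714

0.714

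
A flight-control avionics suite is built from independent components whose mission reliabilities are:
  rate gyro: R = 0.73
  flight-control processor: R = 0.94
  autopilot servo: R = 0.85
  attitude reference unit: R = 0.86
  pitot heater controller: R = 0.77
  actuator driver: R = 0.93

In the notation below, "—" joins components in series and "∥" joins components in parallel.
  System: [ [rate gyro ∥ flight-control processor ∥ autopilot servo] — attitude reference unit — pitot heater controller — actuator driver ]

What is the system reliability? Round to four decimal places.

0.6143

Parallel (rate gyro, flight-control processor, and autopilot servo): 1 − (1 − 0.730000)(1 − 0.940000)(1 − 0.850000) = 0.997570
Series ([0.997570], attitude reference unit, pitot heater controller, and actuator driver): 0.997570 × 0.860000 × 0.770000 × 0.930000 = 0.6143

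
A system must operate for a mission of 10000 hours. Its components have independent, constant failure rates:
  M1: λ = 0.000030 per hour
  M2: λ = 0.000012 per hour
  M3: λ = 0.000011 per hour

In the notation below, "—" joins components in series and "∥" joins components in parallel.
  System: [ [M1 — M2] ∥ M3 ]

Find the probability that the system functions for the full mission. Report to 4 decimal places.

R(M1) = exp(−0.000030 × 10000) = 0.740818
R(M2) = exp(−0.000012 × 10000) = 0.886920
R(M3) = exp(−0.000011 × 10000) = 0.895834
Series (M1 and M2): 0.740818 × 0.886920 = 0.657046
Parallel ([0.657046] and M3): 1 − (1 − 0.657046)(1 − 0.895834) = 0.9643

0.9643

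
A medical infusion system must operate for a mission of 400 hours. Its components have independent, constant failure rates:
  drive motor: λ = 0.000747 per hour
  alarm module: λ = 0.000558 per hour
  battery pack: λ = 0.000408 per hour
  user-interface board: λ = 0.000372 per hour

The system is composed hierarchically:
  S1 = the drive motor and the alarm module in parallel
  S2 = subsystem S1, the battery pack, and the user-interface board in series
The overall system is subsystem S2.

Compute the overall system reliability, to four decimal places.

0.6942

R(drive motor) = exp(−0.000747 × 400) = 0.741708
R(alarm module) = exp(−0.000558 × 400) = 0.799955
R(battery pack) = exp(−0.000408 × 400) = 0.849421
R(user-interface board) = exp(−0.000372 × 400) = 0.861741
Parallel (drive motor and alarm module): 1 − (1 − 0.741708)(1 − 0.799955) = 0.948330
Series ([0.948330], battery pack, and user-interface board): 0.948330 × 0.849421 × 0.861741 = 0.6942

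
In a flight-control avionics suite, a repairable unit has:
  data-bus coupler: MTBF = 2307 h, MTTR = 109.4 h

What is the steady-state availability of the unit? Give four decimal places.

0.9547

A(data-bus coupler) = MTBF/(MTBF+MTTR) = 2307/(2307+109.4) = 0.9547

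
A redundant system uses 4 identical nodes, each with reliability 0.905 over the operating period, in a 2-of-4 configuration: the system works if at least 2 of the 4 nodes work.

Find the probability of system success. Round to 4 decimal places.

R = Σ_{i=2}^{4} C(4,i) p^i (1−p)^{4−i} with p = 0.905
C(4,2)·0.905^2·0.095^2 = 0.044350
C(4,3)·0.905^3·0.095^1 = 0.281663
C(4,4)·0.905^4·0.095^0 = 0.670802
Sum = 0.9968

0.9968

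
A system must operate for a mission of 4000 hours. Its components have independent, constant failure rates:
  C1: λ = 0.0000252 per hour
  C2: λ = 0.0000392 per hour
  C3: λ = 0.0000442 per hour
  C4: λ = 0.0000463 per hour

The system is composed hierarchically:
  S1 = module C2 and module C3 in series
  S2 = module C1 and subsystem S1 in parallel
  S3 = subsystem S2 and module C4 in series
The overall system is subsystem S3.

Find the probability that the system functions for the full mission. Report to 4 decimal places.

R(C1) = exp(−0.0000252 × 4000) = 0.904114
R(C2) = exp(−0.0000392 × 4000) = 0.854875
R(C3) = exp(−0.0000442 × 4000) = 0.837947
R(C4) = exp(−0.0000463 × 4000) = 0.830938
Series (C2 and C3): 0.854875 × 0.837947 = 0.716340
Parallel (C1 and [0.716340]): 1 − (1 − 0.904114)(1 − 0.716340) = 0.972801
Series ([0.972801] and C4): 0.972801 × 0.830938 = 0.8083

0.8083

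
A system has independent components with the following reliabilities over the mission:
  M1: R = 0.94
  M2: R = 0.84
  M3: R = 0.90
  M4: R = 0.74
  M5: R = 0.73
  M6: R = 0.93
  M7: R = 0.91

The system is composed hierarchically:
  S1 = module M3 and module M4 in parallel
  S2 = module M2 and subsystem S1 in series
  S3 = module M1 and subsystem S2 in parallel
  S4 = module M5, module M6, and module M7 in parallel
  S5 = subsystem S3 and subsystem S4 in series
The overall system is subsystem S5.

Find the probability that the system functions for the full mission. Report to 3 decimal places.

Parallel (M3 and M4): 1 − (1 − 0.90000)(1 − 0.74000) = 0.97400
Series (M2 and [0.97400]): 0.84000 × 0.97400 = 0.81816
Parallel (M1 and [0.81816]): 1 − (1 − 0.94000)(1 − 0.81816) = 0.98909
Parallel (M5, M6, and M7): 1 − (1 − 0.73000)(1 − 0.93000)(1 − 0.91000) = 0.99830
Series ([0.98909] and [0.99830]): 0.98909 × 0.99830 = 0.987

0.987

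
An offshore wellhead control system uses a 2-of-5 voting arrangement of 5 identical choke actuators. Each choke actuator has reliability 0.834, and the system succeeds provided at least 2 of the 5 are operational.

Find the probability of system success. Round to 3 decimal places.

R = Σ_{i=2}^{5} C(5,i) p^i (1−p)^{5−i} with p = 0.834
C(5,2)·0.834^2·0.166^3 = 0.03182
C(5,3)·0.834^3·0.166^2 = 0.15985
C(5,4)·0.834^4·0.166^1 = 0.40155
C(5,5)·0.834^5·0.166^0 = 0.40349
Sum = 0.997

0.997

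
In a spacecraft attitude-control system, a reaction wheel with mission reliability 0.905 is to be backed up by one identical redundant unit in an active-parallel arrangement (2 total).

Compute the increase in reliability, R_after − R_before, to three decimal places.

0.086

R_before = 0.905
R_after = 1 − (1 − 0.905)^2 = 0.991
ΔR = 0.991 − 0.905 = 0.086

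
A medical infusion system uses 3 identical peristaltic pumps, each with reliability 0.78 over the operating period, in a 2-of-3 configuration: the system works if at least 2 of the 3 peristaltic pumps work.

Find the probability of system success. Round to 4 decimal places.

R = Σ_{i=2}^{3} C(3,i) p^i (1−p)^{3−i} with p = 0.78
C(3,2)·0.78^2·0.22^1 = 0.401544
C(3,3)·0.78^3·0.22^0 = 0.474552
Sum = 0.8761

0.8761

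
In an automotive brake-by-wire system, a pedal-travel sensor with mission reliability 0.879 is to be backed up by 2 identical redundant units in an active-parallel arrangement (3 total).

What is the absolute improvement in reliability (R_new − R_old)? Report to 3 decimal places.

0.119

R_before = 0.879
R_after = 1 − (1 − 0.879)^3 = 0.998
ΔR = 0.998 − 0.879 = 0.119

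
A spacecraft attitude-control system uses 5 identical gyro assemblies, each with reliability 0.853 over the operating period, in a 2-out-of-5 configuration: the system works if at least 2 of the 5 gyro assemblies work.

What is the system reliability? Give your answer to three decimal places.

0.998

R = Σ_{i=2}^{5} C(5,i) p^i (1−p)^{5−i} with p = 0.853
C(5,2)·0.853^2·0.147^3 = 0.02311
C(5,3)·0.853^3·0.147^2 = 0.13412
C(5,4)·0.853^4·0.147^1 = 0.38912
C(5,5)·0.853^5·0.147^0 = 0.45159
Sum = 0.998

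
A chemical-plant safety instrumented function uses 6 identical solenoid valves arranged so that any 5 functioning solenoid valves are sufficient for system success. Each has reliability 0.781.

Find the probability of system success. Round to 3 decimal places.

0.609

R = Σ_{i=5}^{6} C(6,i) p^i (1−p)^{6−i} with p = 0.781
C(6,5)·0.781^5·0.219^1 = 0.38181
C(6,6)·0.781^6·0.219^0 = 0.22694
Sum = 0.609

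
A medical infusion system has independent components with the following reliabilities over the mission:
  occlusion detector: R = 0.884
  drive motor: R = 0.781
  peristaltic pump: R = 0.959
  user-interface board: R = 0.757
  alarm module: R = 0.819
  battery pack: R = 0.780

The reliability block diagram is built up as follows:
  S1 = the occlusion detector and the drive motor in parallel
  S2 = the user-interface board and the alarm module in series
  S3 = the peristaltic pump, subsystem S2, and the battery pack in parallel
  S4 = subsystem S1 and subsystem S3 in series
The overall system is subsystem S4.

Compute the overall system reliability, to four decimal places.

Parallel (occlusion detector and drive motor): 1 − (1 − 0.884000)(1 − 0.781000) = 0.974596
Series (user-interface board and alarm module): 0.757000 × 0.819000 = 0.619983
Parallel (peristaltic pump, [0.619983], and battery pack): 1 − (1 − 0.959000)(1 − 0.619983)(1 − 0.780000) = 0.996572
Series ([0.974596] and [0.996572]): 0.974596 × 0.996572 = 0.9713

0.9713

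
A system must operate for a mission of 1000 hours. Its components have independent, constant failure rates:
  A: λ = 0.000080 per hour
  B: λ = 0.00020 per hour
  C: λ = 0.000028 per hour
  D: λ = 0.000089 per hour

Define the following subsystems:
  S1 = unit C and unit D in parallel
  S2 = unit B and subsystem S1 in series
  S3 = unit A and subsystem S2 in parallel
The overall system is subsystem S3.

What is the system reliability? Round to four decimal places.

R(A) = exp(−0.000080 × 1000) = 0.923116
R(B) = exp(−0.00020 × 1000) = 0.818731
R(C) = exp(−0.000028 × 1000) = 0.972388
R(D) = exp(−0.000089 × 1000) = 0.914846
Parallel (C and D): 1 − (1 − 0.972388)(1 − 0.914846) = 0.997649
Series (B and [0.997649]): 0.818731 × 0.997649 = 0.816806
Parallel (A and [0.816806]): 1 − (1 − 0.923116)(1 − 0.816806) = 0.9859

0.9859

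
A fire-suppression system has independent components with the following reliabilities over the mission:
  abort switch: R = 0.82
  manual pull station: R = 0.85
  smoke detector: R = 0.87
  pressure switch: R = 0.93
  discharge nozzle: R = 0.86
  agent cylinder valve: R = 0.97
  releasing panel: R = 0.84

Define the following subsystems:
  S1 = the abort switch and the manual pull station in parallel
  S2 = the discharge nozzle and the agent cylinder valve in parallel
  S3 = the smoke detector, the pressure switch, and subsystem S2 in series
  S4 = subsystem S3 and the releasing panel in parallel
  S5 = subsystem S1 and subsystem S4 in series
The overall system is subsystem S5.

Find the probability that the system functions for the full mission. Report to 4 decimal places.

0.9428

Parallel (abort switch and manual pull station): 1 − (1 − 0.820000)(1 − 0.850000) = 0.973000
Parallel (discharge nozzle and agent cylinder valve): 1 − (1 − 0.860000)(1 − 0.970000) = 0.995800
Series (smoke detector, pressure switch, and [0.995800]): 0.870000 × 0.930000 × 0.995800 = 0.805702
Parallel ([0.805702] and releasing panel): 1 − (1 − 0.805702)(1 − 0.840000) = 0.968912
Series ([0.973000] and [0.968912]): 0.973000 × 0.968912 = 0.9428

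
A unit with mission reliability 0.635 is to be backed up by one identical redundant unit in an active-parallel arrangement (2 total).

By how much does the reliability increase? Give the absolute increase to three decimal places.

0.232

R_before = 0.635
R_after = 1 − (1 − 0.635)^2 = 0.867
ΔR = 0.867 − 0.635 = 0.232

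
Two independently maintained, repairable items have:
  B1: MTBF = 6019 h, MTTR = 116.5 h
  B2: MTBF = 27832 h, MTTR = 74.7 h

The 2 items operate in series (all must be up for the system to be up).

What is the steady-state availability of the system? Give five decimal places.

A(B1) = MTBF/(MTBF+MTTR) = 6019/(6019+116.5) = 0.981012
A(B2) = MTBF/(MTBF+MTTR) = 27832/(27832+74.7) = 0.997323
Series availability: 0.981012 × 0.997323 = 0.97839

0.97839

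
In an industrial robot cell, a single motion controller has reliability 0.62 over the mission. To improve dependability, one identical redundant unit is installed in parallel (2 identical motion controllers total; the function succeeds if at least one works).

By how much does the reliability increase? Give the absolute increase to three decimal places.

R_before = 0.62
R_after = 1 − (1 − 0.62)^2 = 0.856
ΔR = 0.856 − 0.62 = 0.236

0.236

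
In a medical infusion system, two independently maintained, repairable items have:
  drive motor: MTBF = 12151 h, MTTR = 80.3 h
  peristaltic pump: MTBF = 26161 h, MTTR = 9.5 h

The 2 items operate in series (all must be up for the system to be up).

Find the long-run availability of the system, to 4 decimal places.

A(drive motor) = MTBF/(MTBF+MTTR) = 12151/(12151+80.3) = 0.993435
A(peristaltic pump) = MTBF/(MTBF+MTTR) = 26161/(26161+9.5) = 0.999637
Series availability: 0.993435 × 0.999637 = 0.9931

0.9931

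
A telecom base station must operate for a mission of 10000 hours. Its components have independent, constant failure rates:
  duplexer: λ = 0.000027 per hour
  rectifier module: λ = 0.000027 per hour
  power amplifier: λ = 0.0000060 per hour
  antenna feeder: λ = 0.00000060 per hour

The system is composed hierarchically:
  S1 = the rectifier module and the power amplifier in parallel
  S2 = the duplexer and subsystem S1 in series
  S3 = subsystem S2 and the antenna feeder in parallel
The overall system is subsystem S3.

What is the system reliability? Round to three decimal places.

R(duplexer) = exp(−0.000027 × 10000) = 0.76338
R(rectifier module) = exp(−0.000027 × 10000) = 0.76338
R(power amplifier) = exp(−0.0000060 × 10000) = 0.94176
R(antenna feeder) = exp(−0.00000060 × 10000) = 0.99402
Parallel (rectifier module and power amplifier): 1 − (1 − 0.76338)(1 − 0.94176) = 0.98622
Series (duplexer and [0.98622]): 0.76338 × 0.98622 = 0.75286
Parallel ([0.75286] and antenna feeder): 1 − (1 − 0.75286)(1 − 0.99402) = 0.999

0.999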